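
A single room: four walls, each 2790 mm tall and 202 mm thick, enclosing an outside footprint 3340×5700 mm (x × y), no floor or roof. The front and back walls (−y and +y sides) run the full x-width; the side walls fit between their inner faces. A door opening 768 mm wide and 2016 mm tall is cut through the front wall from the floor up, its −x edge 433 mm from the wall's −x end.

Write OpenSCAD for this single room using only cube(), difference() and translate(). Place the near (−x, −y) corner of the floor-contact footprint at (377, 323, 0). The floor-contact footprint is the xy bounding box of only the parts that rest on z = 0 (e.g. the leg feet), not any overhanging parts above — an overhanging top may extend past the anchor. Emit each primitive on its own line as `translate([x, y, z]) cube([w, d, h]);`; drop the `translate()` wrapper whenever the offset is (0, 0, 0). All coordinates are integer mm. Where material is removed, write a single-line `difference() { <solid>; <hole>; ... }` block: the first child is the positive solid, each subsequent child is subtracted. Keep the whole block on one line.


difference() { translate([377, 323, 0]) cube([3340, 202, 2790]); translate([810, 323, 0]) cube([768, 202, 2016]); }
translate([377, 5821, 0]) cube([3340, 202, 2790]);
translate([377, 525, 0]) cube([202, 5296, 2790]);
translate([3515, 525, 0]) cube([202, 5296, 2790]);


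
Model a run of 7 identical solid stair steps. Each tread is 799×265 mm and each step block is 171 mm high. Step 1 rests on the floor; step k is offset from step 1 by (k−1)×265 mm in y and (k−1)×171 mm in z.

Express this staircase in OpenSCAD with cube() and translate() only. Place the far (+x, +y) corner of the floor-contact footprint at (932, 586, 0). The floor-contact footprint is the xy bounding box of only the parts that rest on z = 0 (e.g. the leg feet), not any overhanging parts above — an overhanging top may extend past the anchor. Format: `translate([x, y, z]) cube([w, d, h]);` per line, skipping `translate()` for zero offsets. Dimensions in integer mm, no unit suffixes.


translate([133, 321, 0]) cube([799, 265, 171]);
translate([133, 586, 171]) cube([799, 265, 171]);
translate([133, 851, 342]) cube([799, 265, 171]);
translate([133, 1116, 513]) cube([799, 265, 171]);
translate([133, 1381, 684]) cube([799, 265, 171]);
translate([133, 1646, 855]) cube([799, 265, 171]);
translate([133, 1911, 1026]) cube([799, 265, 171]);


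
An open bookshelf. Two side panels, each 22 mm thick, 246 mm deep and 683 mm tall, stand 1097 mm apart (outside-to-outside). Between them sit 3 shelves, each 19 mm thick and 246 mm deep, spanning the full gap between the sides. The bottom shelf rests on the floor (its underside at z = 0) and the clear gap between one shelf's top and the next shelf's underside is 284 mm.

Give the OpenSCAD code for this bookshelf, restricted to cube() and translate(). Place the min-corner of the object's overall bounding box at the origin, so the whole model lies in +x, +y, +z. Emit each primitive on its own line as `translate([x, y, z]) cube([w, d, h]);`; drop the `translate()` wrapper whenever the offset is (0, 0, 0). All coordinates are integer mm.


cube([22, 246, 683]);
translate([1075, 0, 0]) cube([22, 246, 683]);
translate([22, 0, 0]) cube([1053, 246, 19]);
translate([22, 0, 303]) cube([1053, 246, 19]);
translate([22, 0, 606]) cube([1053, 246, 19]);


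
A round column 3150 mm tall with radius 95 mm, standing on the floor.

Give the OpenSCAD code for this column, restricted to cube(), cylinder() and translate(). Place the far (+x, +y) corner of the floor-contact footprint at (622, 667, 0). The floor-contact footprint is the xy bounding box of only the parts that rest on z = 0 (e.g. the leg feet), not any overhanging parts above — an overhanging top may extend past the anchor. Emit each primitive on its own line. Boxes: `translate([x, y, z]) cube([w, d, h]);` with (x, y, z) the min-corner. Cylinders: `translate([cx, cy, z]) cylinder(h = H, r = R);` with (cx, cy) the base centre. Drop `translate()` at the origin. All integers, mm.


translate([527, 572, 0]) cylinder(h = 3150, r = 95);


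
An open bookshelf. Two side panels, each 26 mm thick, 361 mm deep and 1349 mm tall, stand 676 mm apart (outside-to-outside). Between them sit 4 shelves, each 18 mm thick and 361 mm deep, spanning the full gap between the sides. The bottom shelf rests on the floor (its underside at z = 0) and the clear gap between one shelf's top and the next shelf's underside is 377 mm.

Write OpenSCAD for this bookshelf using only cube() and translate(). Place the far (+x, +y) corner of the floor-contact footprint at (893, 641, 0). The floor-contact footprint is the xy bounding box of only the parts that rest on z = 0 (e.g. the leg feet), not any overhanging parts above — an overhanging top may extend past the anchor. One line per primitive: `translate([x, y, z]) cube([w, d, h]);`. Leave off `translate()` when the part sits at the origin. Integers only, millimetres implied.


translate([217, 280, 0]) cube([26, 361, 1349]);
translate([867, 280, 0]) cube([26, 361, 1349]);
translate([243, 280, 0]) cube([624, 361, 18]);
translate([243, 280, 395]) cube([624, 361, 18]);
translate([243, 280, 790]) cube([624, 361, 18]);
translate([243, 280, 1185]) cube([624, 361, 18]);


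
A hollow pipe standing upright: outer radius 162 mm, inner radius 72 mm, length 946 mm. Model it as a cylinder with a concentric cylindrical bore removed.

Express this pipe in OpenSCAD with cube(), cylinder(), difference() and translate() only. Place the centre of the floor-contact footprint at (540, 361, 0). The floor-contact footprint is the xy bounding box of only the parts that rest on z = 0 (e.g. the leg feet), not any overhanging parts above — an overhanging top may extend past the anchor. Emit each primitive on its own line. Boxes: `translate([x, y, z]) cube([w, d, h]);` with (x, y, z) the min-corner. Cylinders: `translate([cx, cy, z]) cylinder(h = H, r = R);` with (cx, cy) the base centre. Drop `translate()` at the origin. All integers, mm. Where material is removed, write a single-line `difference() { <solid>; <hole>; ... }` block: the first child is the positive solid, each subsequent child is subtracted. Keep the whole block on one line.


difference() { translate([540, 361, 0]) cylinder(h = 946, r = 162); translate([540, 361, 0]) cylinder(h = 946, r = 72); }


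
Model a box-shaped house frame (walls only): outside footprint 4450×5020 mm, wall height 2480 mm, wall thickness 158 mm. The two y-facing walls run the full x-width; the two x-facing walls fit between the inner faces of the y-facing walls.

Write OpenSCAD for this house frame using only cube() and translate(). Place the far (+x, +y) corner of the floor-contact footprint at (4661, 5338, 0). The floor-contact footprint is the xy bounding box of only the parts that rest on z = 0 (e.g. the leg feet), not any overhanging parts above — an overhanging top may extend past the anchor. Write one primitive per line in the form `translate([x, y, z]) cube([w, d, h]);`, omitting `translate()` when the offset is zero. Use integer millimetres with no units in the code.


translate([211, 318, 0]) cube([4450, 158, 2480]);
translate([211, 5180, 0]) cube([4450, 158, 2480]);
translate([211, 476, 0]) cube([158, 4704, 2480]);
translate([4503, 476, 0]) cube([158, 4704, 2480]);


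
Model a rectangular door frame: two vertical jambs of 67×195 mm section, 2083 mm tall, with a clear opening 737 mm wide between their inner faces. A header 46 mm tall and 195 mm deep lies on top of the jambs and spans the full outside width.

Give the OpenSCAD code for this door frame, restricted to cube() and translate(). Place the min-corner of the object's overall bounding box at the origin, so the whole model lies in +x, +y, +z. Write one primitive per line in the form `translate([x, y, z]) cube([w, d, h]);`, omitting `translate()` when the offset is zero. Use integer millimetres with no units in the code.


cube([67, 195, 2083]);
translate([804, 0, 0]) cube([67, 195, 2083]);
translate([0, 0, 2083]) cube([871, 195, 46]);


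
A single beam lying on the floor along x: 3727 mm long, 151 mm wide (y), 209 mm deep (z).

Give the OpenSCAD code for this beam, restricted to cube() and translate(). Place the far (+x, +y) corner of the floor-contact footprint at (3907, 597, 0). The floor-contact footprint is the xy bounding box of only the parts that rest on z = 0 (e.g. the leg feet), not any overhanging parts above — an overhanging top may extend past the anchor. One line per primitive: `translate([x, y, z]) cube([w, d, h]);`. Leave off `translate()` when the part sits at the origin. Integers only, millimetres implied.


translate([180, 446, 0]) cube([3727, 151, 209]);


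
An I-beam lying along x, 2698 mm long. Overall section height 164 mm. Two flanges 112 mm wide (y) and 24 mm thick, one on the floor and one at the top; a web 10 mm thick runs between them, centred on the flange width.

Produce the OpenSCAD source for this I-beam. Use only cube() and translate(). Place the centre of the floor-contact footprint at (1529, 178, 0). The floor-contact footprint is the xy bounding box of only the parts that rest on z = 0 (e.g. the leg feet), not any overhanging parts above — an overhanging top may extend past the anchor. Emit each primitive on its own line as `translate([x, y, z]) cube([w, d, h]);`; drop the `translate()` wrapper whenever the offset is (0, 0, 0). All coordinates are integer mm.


translate([180, 122, 0]) cube([2698, 112, 24]);
translate([180, 173, 24]) cube([2698, 10, 116]);
translate([180, 122, 140]) cube([2698, 112, 24]);


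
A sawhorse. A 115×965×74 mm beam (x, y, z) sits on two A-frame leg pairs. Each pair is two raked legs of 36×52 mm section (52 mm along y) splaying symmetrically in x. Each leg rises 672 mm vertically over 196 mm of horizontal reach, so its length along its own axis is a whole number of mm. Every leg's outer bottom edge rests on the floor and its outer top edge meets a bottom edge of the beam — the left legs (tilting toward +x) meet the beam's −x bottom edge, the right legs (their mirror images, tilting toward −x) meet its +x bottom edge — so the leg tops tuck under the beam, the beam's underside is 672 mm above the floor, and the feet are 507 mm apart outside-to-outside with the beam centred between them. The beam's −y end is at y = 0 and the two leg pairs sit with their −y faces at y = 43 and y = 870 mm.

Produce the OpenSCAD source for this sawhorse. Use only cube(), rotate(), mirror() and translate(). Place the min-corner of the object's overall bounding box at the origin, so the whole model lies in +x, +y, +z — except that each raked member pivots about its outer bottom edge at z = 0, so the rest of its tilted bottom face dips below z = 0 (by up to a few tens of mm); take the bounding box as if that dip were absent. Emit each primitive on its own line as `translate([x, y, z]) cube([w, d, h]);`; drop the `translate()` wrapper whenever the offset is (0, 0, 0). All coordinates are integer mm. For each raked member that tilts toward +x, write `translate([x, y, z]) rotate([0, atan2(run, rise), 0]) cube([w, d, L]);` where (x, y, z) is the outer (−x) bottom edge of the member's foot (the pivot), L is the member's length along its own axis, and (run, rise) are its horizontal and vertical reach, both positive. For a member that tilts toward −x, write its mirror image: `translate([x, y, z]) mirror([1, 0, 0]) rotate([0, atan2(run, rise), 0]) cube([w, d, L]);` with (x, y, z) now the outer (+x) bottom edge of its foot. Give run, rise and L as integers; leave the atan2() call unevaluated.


translate([196, 0, 672]) cube([115, 965, 74]);
translate([0, 43, 0]) rotate([0, atan2(196, 672), 0]) cube([36, 52, 700]);
translate([507, 43, 0]) mirror([1, 0, 0]) rotate([0, atan2(196, 672), 0]) cube([36, 52, 700]);
translate([0, 870, 0]) rotate([0, atan2(196, 672), 0]) cube([36, 52, 700]);
translate([507, 870, 0]) mirror([1, 0, 0]) rotate([0, atan2(196, 672), 0]) cube([36, 52, 700]);


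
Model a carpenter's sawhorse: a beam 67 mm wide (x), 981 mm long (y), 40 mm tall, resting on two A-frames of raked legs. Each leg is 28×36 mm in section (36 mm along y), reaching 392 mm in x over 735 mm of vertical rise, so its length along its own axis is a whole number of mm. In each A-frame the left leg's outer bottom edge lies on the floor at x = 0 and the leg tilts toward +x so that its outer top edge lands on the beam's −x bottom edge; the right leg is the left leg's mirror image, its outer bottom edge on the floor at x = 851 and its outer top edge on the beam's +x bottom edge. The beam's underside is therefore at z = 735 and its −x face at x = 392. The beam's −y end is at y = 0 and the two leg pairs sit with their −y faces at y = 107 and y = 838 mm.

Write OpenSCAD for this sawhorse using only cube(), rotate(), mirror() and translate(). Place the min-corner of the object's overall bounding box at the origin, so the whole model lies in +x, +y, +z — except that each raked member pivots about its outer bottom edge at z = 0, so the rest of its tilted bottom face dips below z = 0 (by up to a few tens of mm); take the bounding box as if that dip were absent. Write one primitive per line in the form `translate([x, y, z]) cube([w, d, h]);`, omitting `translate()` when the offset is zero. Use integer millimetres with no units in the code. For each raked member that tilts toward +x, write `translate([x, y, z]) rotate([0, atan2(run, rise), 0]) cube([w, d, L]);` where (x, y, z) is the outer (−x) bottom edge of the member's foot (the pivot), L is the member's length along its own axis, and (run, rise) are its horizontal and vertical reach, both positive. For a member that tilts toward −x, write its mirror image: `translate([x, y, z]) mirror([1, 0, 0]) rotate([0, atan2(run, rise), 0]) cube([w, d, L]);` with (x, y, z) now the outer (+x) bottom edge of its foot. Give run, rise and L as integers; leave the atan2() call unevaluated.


// leg length = √(392² + 735²) = 833
// right-leg outer foot x = 2·392 + 67 = 851
// beam min-corner = (392, 0, 735)
translate([392, 0, 735]) cube([67, 981, 40]);
translate([0, 107, 0]) rotate([0, atan2(392, 735), 0]) cube([28, 36, 833]);
translate([851, 107, 0]) mirror([1, 0, 0]) rotate([0, atan2(392, 735), 0]) cube([28, 36, 833]);
translate([0, 838, 0]) rotate([0, atan2(392, 735), 0]) cube([28, 36, 833]);
translate([851, 838, 0]) mirror([1, 0, 0]) rotate([0, atan2(392, 735), 0]) cube([28, 36, 833]);


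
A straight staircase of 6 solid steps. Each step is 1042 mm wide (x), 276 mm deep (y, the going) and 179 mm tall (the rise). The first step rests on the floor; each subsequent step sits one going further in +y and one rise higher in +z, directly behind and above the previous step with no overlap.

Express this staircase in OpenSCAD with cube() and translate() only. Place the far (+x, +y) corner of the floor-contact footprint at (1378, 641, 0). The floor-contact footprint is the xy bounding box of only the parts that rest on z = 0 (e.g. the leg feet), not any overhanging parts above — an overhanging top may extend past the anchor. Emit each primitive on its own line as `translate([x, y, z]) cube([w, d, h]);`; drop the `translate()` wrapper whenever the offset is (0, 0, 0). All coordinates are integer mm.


translate([336, 365, 0]) cube([1042, 276, 179]);
translate([336, 641, 179]) cube([1042, 276, 179]);
translate([336, 917, 358]) cube([1042, 276, 179]);
translate([336, 1193, 537]) cube([1042, 276, 179]);
translate([336, 1469, 716]) cube([1042, 276, 179]);
translate([336, 1745, 895]) cube([1042, 276, 179]);


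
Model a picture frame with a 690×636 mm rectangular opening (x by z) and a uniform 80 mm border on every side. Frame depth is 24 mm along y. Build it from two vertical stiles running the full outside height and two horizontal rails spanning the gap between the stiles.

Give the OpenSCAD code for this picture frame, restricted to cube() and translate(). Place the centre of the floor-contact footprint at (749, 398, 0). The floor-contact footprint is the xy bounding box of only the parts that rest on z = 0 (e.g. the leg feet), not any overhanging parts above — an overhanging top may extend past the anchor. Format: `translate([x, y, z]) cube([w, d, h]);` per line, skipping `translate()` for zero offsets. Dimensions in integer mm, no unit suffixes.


translate([324, 386, 0]) cube([80, 24, 796]);
translate([1094, 386, 0]) cube([80, 24, 796]);
translate([404, 386, 0]) cube([690, 24, 80]);
translate([404, 386, 716]) cube([690, 24, 80]);


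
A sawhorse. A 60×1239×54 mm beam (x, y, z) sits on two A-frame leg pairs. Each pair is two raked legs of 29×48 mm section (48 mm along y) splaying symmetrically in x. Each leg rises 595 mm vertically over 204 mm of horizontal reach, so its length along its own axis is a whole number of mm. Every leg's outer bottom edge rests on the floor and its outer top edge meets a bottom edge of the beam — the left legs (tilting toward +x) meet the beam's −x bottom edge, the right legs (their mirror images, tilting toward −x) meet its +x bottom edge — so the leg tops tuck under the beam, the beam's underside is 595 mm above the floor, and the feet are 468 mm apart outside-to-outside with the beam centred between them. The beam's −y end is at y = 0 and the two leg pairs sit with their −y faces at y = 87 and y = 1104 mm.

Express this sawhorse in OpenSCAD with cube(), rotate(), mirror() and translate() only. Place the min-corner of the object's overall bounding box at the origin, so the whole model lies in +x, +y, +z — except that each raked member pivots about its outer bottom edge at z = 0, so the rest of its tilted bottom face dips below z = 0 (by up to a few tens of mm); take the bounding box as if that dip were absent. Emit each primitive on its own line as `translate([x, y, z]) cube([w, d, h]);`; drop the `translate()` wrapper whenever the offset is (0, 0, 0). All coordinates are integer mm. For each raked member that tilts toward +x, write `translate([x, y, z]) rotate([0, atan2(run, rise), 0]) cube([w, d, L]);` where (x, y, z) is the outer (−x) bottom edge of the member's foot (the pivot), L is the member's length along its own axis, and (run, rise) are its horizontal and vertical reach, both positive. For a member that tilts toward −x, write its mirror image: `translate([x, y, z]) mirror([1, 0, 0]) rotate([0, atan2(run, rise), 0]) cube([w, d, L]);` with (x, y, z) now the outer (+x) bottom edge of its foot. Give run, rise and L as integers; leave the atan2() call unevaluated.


translate([204, 0, 595]) cube([60, 1239, 54]);
translate([0, 87, 0]) rotate([0, atan2(204, 595), 0]) cube([29, 48, 629]);
translate([468, 87, 0]) mirror([1, 0, 0]) rotate([0, atan2(204, 595), 0]) cube([29, 48, 629]);
translate([0, 1104, 0]) rotate([0, atan2(204, 595), 0]) cube([29, 48, 629]);
translate([468, 1104, 0]) mirror([1, 0, 0]) rotate([0, atan2(204, 595), 0]) cube([29, 48, 629]);


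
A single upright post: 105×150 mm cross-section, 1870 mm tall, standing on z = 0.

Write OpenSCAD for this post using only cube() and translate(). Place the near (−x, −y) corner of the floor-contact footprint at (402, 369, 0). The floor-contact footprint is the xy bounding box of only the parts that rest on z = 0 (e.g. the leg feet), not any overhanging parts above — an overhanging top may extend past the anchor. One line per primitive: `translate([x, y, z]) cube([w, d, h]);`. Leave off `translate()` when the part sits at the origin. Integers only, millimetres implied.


translate([402, 369, 0]) cube([105, 150, 1870]);


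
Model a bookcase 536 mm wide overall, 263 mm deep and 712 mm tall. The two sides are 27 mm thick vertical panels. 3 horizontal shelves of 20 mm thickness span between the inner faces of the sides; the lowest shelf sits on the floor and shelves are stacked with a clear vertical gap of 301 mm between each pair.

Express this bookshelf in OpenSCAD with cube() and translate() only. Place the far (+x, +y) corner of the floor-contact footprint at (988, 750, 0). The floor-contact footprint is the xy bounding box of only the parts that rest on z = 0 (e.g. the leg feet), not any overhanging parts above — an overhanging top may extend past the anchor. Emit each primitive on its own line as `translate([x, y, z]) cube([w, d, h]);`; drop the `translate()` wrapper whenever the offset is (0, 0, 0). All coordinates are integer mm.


translate([452, 487, 0]) cube([27, 263, 712]);
translate([961, 487, 0]) cube([27, 263, 712]);
translate([479, 487, 0]) cube([482, 263, 20]);
translate([479, 487, 321]) cube([482, 263, 20]);
translate([479, 487, 642]) cube([482, 263, 20]);


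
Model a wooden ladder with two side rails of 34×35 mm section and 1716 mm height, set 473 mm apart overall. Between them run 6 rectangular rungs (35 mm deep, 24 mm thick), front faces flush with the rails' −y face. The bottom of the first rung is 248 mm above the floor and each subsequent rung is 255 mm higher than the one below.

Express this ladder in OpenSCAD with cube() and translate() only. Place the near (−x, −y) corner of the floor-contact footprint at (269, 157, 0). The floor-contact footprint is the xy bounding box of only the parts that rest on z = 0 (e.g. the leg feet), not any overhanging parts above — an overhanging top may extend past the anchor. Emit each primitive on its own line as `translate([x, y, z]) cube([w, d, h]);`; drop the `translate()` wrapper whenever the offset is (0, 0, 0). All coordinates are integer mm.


// rung span = 473 - 2*34 = 405
// rung[k] z = 248 + k*255
translate([269, 157, 0]) cube([34, 35, 1716]);
translate([708, 157, 0]) cube([34, 35, 1716]);
translate([303, 157, 248]) cube([405, 35, 24]);
translate([303, 157, 503]) cube([405, 35, 24]);
translate([303, 157, 758]) cube([405, 35, 24]);
translate([303, 157, 1013]) cube([405, 35, 24]);
translate([303, 157, 1268]) cube([405, 35, 24]);
translate([303, 157, 1523]) cube([405, 35, 24]);


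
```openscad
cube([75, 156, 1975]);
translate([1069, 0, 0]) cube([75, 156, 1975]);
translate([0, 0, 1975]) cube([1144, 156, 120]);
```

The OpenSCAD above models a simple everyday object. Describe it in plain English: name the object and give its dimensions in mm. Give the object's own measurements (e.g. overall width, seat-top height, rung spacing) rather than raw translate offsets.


A door frame. The clear opening is 994 mm wide and 1975 mm high. Two 75 mm wide jambs, 156 mm deep, stand either side of the opening from the floor to the top of the opening. A 120 mm thick head sits across the top of both jambs, spanning the full outside width of the frame.


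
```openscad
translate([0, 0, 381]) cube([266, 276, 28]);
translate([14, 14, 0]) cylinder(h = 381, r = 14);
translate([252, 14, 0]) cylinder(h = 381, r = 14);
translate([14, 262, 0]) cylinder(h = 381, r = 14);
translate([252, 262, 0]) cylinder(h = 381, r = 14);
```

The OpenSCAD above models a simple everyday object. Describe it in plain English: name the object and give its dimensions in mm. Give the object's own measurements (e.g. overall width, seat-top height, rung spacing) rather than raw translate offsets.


A four-legged stool. The seat is a 266×276×28 mm slab whose top surface is at z = 409 mm; four round legs, each 28 mm in diameter, run from the floor (z = 0) to the underside of the seat, each leg's axis is inset half a diameter from the nearest pair of seat edges (so the leg's bounding box is flush with the corner).


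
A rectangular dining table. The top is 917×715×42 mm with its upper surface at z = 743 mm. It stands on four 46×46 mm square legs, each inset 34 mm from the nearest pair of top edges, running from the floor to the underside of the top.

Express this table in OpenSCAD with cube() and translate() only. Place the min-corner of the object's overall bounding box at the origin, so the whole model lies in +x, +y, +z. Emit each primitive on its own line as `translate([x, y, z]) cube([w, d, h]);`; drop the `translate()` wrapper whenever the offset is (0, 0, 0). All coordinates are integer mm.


// leg_h = 743 - 42 = 701
translate([0, 0, 701]) cube([917, 715, 42]);
translate([34, 34, 0]) cube([46, 46, 701]);
translate([837, 34, 0]) cube([46, 46, 701]);
translate([34, 635, 0]) cube([46, 46, 701]);
translate([837, 635, 0]) cube([46, 46, 701]);


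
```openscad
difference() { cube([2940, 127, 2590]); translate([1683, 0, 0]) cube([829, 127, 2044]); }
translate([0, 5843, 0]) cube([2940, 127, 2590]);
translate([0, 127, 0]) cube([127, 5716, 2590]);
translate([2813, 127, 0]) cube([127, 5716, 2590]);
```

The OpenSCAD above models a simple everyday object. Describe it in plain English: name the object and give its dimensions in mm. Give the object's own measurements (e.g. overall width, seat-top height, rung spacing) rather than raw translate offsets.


A single room: four walls, each 2590 mm tall and 127 mm thick, enclosing an outside footprint 2940×5970 mm (x × y), no floor or roof. The front and back walls (−y and +y sides) run the full x-width; the side walls fit between their inner faces. A door opening 829 mm wide and 2044 mm tall is cut through the front wall from the floor up, its −x edge 1683 mm from the wall's −x end.


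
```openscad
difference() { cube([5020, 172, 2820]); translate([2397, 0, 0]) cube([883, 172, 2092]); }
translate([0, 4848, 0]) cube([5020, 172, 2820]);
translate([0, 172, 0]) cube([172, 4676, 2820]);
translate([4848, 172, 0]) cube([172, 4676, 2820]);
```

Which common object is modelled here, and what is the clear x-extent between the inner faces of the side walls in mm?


A single room. The interior width is 4676 mm.

Four walls enclosing a rectangle with a door in the front wall — a room. Outside width 5020 minus two 172 mm walls gives 4676 mm.


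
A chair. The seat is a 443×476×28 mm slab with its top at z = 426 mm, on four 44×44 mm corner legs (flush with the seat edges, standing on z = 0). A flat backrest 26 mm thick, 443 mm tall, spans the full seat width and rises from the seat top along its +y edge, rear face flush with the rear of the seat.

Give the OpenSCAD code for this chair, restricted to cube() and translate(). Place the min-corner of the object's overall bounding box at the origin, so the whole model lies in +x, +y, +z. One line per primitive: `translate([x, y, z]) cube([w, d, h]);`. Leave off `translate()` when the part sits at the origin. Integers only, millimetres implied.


translate([0, 0, 398]) cube([443, 476, 28]);
cube([44, 44, 398]);
translate([399, 0, 0]) cube([44, 44, 398]);
translate([0, 432, 0]) cube([44, 44, 398]);
translate([399, 432, 0]) cube([44, 44, 398]);
translate([0, 450, 426]) cube([443, 26, 443]);


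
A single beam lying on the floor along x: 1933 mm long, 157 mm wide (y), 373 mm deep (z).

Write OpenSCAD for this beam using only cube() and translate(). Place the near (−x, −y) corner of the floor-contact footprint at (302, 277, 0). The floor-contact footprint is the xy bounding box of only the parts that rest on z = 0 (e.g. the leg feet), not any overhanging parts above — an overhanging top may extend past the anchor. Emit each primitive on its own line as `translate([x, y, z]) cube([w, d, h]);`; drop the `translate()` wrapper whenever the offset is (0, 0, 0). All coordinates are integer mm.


translate([302, 277, 0]) cube([1933, 157, 373]);


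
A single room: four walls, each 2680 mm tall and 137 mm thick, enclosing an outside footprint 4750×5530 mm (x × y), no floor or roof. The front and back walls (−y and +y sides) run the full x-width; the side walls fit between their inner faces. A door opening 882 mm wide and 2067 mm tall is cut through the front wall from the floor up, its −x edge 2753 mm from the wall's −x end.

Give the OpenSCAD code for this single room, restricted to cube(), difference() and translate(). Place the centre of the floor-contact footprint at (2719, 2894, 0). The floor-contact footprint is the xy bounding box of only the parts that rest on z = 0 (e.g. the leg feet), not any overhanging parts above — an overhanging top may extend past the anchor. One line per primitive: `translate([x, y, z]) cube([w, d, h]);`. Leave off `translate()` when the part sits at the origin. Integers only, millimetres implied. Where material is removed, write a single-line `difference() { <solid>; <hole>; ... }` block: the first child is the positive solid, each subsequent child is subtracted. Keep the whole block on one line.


difference() { translate([344, 129, 0]) cube([4750, 137, 2680]); translate([3097, 129, 0]) cube([882, 137, 2067]); }
translate([344, 5522, 0]) cube([4750, 137, 2680]);
translate([344, 266, 0]) cube([137, 5256, 2680]);
translate([4957, 266, 0]) cube([137, 5256, 2680]);


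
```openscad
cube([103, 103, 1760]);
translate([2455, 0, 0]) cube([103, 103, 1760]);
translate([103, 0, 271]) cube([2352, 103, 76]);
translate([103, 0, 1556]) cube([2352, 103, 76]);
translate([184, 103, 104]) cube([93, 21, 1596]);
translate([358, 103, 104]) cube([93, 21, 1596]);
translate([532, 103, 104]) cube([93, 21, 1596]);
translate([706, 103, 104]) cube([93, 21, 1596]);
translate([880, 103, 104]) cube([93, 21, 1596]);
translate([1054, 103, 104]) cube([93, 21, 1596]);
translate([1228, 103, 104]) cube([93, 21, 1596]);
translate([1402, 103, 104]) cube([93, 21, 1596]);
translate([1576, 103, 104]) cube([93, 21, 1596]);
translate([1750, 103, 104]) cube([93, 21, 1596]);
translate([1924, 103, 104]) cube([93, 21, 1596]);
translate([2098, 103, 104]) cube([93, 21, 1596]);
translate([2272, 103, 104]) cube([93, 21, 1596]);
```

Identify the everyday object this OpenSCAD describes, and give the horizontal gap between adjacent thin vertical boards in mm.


A fence section. The picket gap is 81 mm.

Two posts, two rails, 13 pickets — a fence section. Span 2352 mm holds 13 pickets of 93 mm with 14 equal gaps: ⌊(2352 − 13·93) / 14⌋ = 81 mm.


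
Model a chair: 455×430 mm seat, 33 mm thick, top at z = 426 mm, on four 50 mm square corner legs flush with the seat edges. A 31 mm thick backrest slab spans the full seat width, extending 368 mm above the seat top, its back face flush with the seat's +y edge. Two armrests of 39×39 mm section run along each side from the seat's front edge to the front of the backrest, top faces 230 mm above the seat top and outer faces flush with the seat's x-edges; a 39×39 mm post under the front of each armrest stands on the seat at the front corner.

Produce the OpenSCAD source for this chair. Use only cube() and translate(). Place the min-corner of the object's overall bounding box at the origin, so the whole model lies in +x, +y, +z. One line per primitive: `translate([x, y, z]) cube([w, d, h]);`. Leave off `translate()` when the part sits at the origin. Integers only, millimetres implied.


translate([0, 0, 393]) cube([455, 430, 33]);
cube([50, 50, 393]);
translate([405, 0, 0]) cube([50, 50, 393]);
translate([0, 380, 0]) cube([50, 50, 393]);
translate([405, 380, 0]) cube([50, 50, 393]);
translate([0, 399, 426]) cube([455, 31, 368]);
translate([0, 0, 617]) cube([39, 399, 39]);
translate([416, 0, 617]) cube([39, 399, 39]);
translate([0, 0, 426]) cube([39, 39, 191]);
translate([416, 0, 426]) cube([39, 39, 191]);


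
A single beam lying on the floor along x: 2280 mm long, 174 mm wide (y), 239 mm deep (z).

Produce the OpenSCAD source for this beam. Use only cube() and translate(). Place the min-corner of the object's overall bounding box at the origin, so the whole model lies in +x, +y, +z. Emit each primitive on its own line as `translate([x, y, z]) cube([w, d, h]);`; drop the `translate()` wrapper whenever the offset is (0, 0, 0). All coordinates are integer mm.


cube([2280, 174, 239]);


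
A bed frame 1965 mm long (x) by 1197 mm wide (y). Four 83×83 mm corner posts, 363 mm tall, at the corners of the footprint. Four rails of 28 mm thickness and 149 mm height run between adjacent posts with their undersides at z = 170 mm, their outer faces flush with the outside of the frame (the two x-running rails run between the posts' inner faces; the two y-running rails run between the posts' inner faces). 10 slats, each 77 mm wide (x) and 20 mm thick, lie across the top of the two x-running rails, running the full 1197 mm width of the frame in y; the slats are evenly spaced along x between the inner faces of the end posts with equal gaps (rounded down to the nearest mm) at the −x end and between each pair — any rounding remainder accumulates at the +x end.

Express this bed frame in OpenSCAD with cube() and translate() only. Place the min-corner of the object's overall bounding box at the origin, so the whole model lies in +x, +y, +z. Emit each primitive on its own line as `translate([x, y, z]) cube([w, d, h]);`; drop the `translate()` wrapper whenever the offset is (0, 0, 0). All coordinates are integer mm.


cube([83, 83, 363]);
translate([0, 1114, 0]) cube([83, 83, 363]);
translate([1882, 0, 0]) cube([83, 83, 363]);
translate([1882, 1114, 0]) cube([83, 83, 363]);
translate([83, 0, 170]) cube([1799, 28, 149]);
translate([83, 1169, 170]) cube([1799, 28, 149]);
translate([0, 83, 170]) cube([28, 1031, 149]);
translate([1937, 83, 170]) cube([28, 1031, 149]);
translate([176, 0, 319]) cube([77, 1197, 20]);
translate([346, 0, 319]) cube([77, 1197, 20]);
translate([516, 0, 319]) cube([77, 1197, 20]);
translate([686, 0, 319]) cube([77, 1197, 20]);
translate([856, 0, 319]) cube([77, 1197, 20]);
translate([1026, 0, 319]) cube([77, 1197, 20]);
translate([1196, 0, 319]) cube([77, 1197, 20]);
translate([1366, 0, 319]) cube([77, 1197, 20]);
translate([1536, 0, 319]) cube([77, 1197, 20]);
translate([1706, 0, 319]) cube([77, 1197, 20]);


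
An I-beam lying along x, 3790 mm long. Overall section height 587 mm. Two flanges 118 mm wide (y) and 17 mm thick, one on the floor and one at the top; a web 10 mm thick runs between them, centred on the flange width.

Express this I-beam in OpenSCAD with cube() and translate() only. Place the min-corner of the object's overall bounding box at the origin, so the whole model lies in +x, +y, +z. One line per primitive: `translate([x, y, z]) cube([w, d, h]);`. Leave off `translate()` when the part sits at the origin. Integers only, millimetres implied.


cube([3790, 118, 17]);
translate([0, 54, 17]) cube([3790, 10, 553]);
translate([0, 0, 570]) cube([3790, 118, 17]);


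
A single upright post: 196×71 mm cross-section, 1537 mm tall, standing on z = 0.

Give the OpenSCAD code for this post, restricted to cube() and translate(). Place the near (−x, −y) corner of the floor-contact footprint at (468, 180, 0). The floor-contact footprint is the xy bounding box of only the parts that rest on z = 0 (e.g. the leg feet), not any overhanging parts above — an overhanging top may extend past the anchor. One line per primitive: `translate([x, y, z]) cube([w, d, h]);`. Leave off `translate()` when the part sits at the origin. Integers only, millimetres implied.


translate([468, 180, 0]) cube([196, 71, 1537]);


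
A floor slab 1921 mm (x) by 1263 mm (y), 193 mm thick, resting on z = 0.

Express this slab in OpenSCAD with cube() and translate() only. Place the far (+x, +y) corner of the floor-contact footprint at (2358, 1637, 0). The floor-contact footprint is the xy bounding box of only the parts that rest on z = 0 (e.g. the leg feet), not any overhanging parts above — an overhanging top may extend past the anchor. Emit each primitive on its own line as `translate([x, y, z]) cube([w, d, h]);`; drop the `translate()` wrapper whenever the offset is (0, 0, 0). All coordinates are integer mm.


translate([437, 374, 0]) cube([1921, 1263, 193]);


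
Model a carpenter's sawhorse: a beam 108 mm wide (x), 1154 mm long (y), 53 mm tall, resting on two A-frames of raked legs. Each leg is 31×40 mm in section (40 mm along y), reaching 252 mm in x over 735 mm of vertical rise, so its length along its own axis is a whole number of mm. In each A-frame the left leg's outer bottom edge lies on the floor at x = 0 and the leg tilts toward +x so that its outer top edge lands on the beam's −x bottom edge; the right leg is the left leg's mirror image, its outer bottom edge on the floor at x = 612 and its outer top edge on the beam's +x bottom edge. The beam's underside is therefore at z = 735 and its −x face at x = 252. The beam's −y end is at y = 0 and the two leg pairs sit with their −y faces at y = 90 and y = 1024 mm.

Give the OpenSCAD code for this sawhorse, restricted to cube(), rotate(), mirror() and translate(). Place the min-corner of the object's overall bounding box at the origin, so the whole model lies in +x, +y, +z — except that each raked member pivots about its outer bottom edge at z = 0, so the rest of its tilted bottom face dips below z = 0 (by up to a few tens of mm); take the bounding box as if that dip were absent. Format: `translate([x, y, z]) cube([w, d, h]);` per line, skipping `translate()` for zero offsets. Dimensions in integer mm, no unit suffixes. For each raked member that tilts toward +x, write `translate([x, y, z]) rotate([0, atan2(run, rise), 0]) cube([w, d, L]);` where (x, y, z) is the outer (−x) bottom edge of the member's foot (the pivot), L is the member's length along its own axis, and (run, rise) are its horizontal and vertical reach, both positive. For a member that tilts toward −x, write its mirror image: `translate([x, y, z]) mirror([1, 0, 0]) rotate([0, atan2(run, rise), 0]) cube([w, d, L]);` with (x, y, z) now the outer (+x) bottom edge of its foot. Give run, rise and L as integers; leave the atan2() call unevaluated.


// leg length = √(252² + 735²) = 777
// right-leg outer foot x = 2·252 + 108 = 612
// beam min-corner = (252, 0, 735)
translate([252, 0, 735]) cube([108, 1154, 53]);
translate([0, 90, 0]) rotate([0, atan2(252, 735), 0]) cube([31, 40, 777]);
translate([612, 90, 0]) mirror([1, 0, 0]) rotate([0, atan2(252, 735), 0]) cube([31, 40, 777]);
translate([0, 1024, 0]) rotate([0, atan2(252, 735), 0]) cube([31, 40, 777]);
translate([612, 1024, 0]) mirror([1, 0, 0]) rotate([0, atan2(252, 735), 0]) cube([31, 40, 777]);


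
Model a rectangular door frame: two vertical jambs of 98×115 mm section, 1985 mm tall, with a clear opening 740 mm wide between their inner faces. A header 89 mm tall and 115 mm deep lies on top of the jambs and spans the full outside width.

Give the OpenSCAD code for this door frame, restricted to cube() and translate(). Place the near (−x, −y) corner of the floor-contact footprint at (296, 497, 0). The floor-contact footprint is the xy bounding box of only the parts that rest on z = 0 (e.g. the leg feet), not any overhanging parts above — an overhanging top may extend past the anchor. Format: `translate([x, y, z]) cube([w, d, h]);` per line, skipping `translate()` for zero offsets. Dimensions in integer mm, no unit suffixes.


translate([296, 497, 0]) cube([98, 115, 1985]);
translate([1134, 497, 0]) cube([98, 115, 1985]);
translate([296, 497, 1985]) cube([936, 115, 89]);


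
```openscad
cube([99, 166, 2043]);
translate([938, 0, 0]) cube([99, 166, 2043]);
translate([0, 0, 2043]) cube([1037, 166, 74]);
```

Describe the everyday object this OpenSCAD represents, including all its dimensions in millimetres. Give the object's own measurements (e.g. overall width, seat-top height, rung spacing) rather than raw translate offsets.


A door frame. The clear opening is 839 mm wide and 2043 mm high. Two 99 mm wide jambs, 166 mm deep, stand either side of the opening from the floor to the top of the opening. A 74 mm thick head sits across the top of both jambs, spanning the full outside width of the frame.


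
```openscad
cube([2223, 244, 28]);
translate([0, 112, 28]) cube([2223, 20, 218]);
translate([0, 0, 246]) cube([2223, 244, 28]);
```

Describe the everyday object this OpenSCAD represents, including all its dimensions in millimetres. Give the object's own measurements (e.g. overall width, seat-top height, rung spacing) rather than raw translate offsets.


An I-beam lying along x, 2223 mm long. Overall section height 274 mm. Two flanges 244 mm wide (y) and 28 mm thick, one on the floor and one at the top; a web 20 mm thick runs between them, centred on the flange width.


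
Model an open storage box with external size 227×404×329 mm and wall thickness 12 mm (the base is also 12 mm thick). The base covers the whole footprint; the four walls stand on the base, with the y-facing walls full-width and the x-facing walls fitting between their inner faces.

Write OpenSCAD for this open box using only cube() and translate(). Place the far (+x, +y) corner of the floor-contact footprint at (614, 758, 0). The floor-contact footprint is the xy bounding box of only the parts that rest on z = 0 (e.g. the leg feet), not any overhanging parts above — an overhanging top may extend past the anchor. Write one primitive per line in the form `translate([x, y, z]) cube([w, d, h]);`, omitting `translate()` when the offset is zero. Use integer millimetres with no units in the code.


translate([387, 354, 0]) cube([227, 404, 12]);
translate([387, 354, 12]) cube([227, 12, 317]);
translate([387, 746, 12]) cube([227, 12, 317]);
translate([387, 366, 12]) cube([12, 380, 317]);
translate([602, 366, 12]) cube([12, 380, 317]);
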